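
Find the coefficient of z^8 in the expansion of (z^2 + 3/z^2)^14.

486486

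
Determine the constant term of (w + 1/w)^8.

General term: C(8,j)·(w)^j·(1/w)^(8-j), with w-exponent 1j − 1(8−j) = 2j − 8.
Set 2j − 8 = 0: j = 4.
C(8,4) = 70; 1^4 = 1; 1^4 = 1.
Coefficient = 70 · 1 · 1 = 70.

70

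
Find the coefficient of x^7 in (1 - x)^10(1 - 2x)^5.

Coefficient of x^7 = Σ_{j} C(10,j)·(-1)^j·C(5,7-j)·(-2)^(7-j) for j from 2 to 7.
= (-1440) + (-9600) + (-16800) + (-10080) + (-2100) + (-120) = -40140.

-40140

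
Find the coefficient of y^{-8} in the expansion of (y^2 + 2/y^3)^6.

240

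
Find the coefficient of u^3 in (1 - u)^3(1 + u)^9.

Coefficient of u^3 = Σ_{j} C(3,j)·(-1)^j·C(9,3-j)·1^(3-j) for j from 0 to 3.
= 84 + (-108) + 27 + (-1) = 2.

2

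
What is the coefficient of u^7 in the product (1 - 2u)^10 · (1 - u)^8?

Coefficient of u^7 = Σ_{j} C(10,j)·(-2)^j·C(8,7-j)·(-1)^(7-j) for j from 0 to 7.
= (-8) + (-560) + (-10080) + (-67200) + (-188160) + (-225792) + (-107520) + (-15360) = -614680.

-614680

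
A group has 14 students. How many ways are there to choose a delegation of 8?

This is C(14,8) = 3003.

3003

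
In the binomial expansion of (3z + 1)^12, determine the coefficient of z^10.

3897234

The general term is C(12,j)·(3z)^j·(1)^(12-j); the z^10 term has j = 10.
C(12,10) = 66.
Coefficient = C(12,10) · 3^10 = 66 · 59049 = 3897234.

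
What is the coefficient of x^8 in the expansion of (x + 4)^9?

The general term is C(9,j)·(x)^j·(4)^(9-j); the x^8 term has j = 8.
C(9,8) = 9.
Coefficient = C(9,8) · 4^1 = 9 · 4 = 36.

36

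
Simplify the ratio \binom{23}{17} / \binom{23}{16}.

C(n,k+1)/C(n,k) = (n−k)/(k+1) = (23−16)/(16+1) = 7/17.

7/17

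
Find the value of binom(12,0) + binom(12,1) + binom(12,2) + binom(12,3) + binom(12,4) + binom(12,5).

1 + 12 + 66 + 220 + 495 + 792 = 1586.

1586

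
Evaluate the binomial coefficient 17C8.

24310

C(17,8) = (17·16·15·14·13·12·11·10) / 8! = 980179200 / 40320 = 24310.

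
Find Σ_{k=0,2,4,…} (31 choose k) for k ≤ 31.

1073741824

Even-k terms of row 31 sum to 2^30 = 1073741824.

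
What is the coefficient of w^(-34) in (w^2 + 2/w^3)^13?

53248

General term: C(13,j)·(w^2)^j·(2/w^3)^(13-j), with w-exponent 2j − 3(13−j) = 5j − 39.
Set 5j − 39 = -34: j = 1.
C(13,1) = 13; 1^1 = 1; 2^12 = 4096.
Coefficient = 13 · 1 · 4096 = 53248.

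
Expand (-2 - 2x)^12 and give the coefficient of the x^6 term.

3784704

The general term is C(12,j)·(-2)^j·(-2x)^(12-j); the x^6 term has j = 6.
C(12,6) = 924.
Coefficient = C(12,6) · (-2)^6 · (-2)^6 = 924 · 64 · 64 = 3784704.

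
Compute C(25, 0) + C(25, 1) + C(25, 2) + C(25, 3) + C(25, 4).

15276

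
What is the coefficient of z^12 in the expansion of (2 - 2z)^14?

1490944

The general term is C(14,j)·(2)^j·(-2z)^(14-j); the z^12 term has j = 2.
C(14,2) = 91.
Coefficient = C(14,2) · 2^2 · (-2)^12 = 91 · 4 · 4096 = 1490944.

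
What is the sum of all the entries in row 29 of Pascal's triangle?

536870912

The entries of row 29 sum to 2^29 = 536870912.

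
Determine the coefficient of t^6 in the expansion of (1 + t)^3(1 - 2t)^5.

Coefficient of t^6 = Σ_{j} C(3,j)·1^j·C(5,6-j)·(-2)^(6-j) for j from 1 to 3.
= (-96) + 240 + (-80) = 64.

64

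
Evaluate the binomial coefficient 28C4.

20475

C(28,4) = (28·27·26·25) / 4! = 491400 / 24 = 20475.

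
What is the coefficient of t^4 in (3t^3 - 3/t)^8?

General term: C(8,j)·(3t^3)^j·(-3/t)^(8-j), with t-exponent 3j − 1(8−j) = 4j − 8.
Set 4j − 8 = 4: j = 3.
C(8,3) = 56; 3^3 = 27; (-3)^5 = -243.
Coefficient = 56 · 27 · (-243) = -367416.

-367416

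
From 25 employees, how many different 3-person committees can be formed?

2300

This is C(25,3) = 2300.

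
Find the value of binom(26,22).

C(26,22) = C(26,4) by symmetry.
C(26,4) = (26·25·24·23) / 4! = 358800 / 24 = 14950.

14950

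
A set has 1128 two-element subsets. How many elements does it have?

n(n−1)/2 = 1128 ⇒ n(n−1) = 2256. Since 48·47 = 2256, n = 48.

48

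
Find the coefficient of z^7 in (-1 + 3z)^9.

78732

The general term is C(9,j)·(-1)^j·(3z)^(9-j); the z^7 term has j = 2.
C(9,2) = 36.
Coefficient = C(9,2) · 3^7 = 36 · 2187 = 78732.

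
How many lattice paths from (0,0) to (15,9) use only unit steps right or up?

1307504

Each path is a sequence of 24 steps with 15 rights: C(24,15) = 1307504.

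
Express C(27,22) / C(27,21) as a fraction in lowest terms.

C(n,k+1)/C(n,k) = (n−k)/(k+1) = (27−21)/(21+1) = 6/22 = 3/11.

3/11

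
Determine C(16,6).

C(16,6) = (16·15·14·13·12·11) / 6! = 5765760 / 720 = 8008.

8008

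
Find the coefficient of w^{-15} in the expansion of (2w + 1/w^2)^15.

96096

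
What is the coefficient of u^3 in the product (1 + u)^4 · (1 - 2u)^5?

24

Coefficient of u^3 = Σ_{j} C(4,j)·1^j·C(5,3-j)·(-2)^(3-j) for j from 0 to 3.
= (-80) + 160 + (-60) + 4 = 24.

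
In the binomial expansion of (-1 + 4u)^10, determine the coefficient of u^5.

-258048

The general term is C(10,j)·(-1)^j·(4u)^(10-j); the u^5 term has j = 5.
C(10,5) = 252.
Coefficient = C(10,5) · (-1)^5 · 4^5 = 252 · (-1) · 1024 = -258048.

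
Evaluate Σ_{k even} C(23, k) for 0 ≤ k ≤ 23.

4194304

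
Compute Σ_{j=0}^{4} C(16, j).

1 + 16 + 120 + 560 + 1820 = 2517.

2517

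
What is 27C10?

C(27,10) = (27·26·25·24·23·22·21·20·19·18) / 10! = 30613591008000 / 3628800 = 8436285.

8436285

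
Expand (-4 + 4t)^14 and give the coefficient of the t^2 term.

24427626496

The general term is C(14,j)·(-4)^j·(4t)^(14-j); the t^2 term has j = 12.
C(14,12) = 91.
Coefficient = C(14,12) · (-4)^12 · 4^2 = 91 · 16777216 · 16 = 24427626496.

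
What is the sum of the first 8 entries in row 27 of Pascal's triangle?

1 + 27 + 351 + 2925 + 17550 + 80730 + 296010 + 888030 = 1285624.

1285624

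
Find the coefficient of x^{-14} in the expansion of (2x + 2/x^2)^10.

46080

General term: C(10,j)·(2x)^j·(2/x^2)^(10-j), with x-exponent 1j − 2(10−j) = 3j − 20.
Set 3j − 20 = -14: j = 2.
C(10,2) = 45; 2^2 = 4; 2^8 = 256.
Coefficient = 45 · 4 · 256 = 46080.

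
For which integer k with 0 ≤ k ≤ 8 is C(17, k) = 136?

C(17,k) increases on 0 ≤ k ≤ 8. C(17,1) = 17 and C(17,2) = 136, so k = 2.

2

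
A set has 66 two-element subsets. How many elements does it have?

12

n(n−1)/2 = 66 ⇒ n(n−1) = 132. Since 12·11 = 132, n = 12.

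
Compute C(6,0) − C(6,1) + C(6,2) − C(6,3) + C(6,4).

5

The partial alternating sum Σ_{k=0}^{4} (−1)^k C(6,k) = (−1)^4 C(5,4) = 5.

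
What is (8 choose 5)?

56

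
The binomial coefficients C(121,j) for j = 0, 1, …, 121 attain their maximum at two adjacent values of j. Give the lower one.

60

For odd n = 121, C(121,j) peaks at j = (n−1)/2 and (n+1)/2; the lower is 60.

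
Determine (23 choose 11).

C(23,11) = (23·22·21·20·19·18·17·16·15·14·13) / 11! = 53970627110400 / 39916800 = 1352078.

1352078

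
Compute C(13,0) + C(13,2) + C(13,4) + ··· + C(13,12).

4096

Half of (1+1)^13 + (1−1)^13 gives the even-index sum: 2^12 = 4096.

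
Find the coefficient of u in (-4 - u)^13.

-218103808

The general term is C(13,j)·(-4)^j·(-u)^(13-j); the u^1 term has j = 12.
C(13,12) = 13.
Coefficient = C(13,12) · (-4)^12 · (-1)^1 = 13 · 16777216 · (-1) = -218103808.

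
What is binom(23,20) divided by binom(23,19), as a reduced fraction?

C(n,k+1)/C(n,k) = (n−k)/(k+1) = (23−19)/(19+1) = 4/20 = 1/5.

1/5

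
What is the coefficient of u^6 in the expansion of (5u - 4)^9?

-84000000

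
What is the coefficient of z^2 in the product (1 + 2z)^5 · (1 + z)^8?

148

Coefficient of z^2 = Σ_{j} C(5,j)·2^j·C(8,2-j)·1^(2-j) for j from 0 to 2.
= 28 + 80 + 40 = 148.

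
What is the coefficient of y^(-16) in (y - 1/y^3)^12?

-792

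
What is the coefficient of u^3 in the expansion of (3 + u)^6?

The general term is C(6,j)·(3)^j·(u)^(6-j); the u^3 term has j = 3.
C(6,3) = 20.
Coefficient = C(6,3) · 3^3 = 20 · 27 = 540.

540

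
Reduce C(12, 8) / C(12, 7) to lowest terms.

C(n,k+1)/C(n,k) = (n−k)/(k+1) = (12−7)/(7+1) = 5/8.

5/8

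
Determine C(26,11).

7726160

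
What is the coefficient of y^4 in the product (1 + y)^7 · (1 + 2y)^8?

Coefficient of y^4 = Σ_{j} C(7,j)·1^j·C(8,4-j)·2^(4-j) for j from 0 to 4.
= 1120 + 3136 + 2352 + 560 + 35 = 7203.

7203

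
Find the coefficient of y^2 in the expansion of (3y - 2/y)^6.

4860

General term: C(6,j)·(3y)^j·(-2/y)^(6-j), with y-exponent 1j − 1(6−j) = 2j − 6.
Set 2j − 6 = 2: j = 4.
C(6,4) = 15; 3^4 = 81; (-2)^2 = 4.
Coefficient = 15 · 81 · 4 = 4860.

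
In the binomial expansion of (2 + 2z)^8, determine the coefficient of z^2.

The general term is C(8,j)·(2)^j·(2z)^(8-j); the z^2 term has j = 6.
C(8,6) = 28.
Coefficient = C(8,6) · 2^6 · 2^2 = 28 · 64 · 4 = 7168.

7168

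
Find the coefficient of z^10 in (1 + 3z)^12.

3897234

The general term is C(12,j)·(1)^j·(3z)^(12-j); the z^10 term has j = 2.
C(12,2) = 66.
Coefficient = C(12,2) · 3^10 = 66 · 59049 = 3897234.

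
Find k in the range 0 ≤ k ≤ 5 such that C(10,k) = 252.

5

C(10,k) increases on 0 ≤ k ≤ 5. C(10,4) = 210 and C(10,5) = 252, so k = 5.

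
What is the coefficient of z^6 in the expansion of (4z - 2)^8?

458752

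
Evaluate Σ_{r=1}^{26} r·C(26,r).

872415232

Since r·C(26,r) = 26·C(25,r−1), the sum is 26·2^25 = 26·33554432 = 872415232.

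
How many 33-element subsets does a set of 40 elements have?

C(40,33) = C(40,7) by symmetry.
C(40,7) = (40·39·38·37·36·35·34) / 7! = 93963542400 / 5040 = 18643560.

18643560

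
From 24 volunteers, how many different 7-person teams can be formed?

This is C(24,7) = 346104.

346104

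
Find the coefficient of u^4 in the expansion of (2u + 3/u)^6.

General term: C(6,j)·(2u)^j·(3/u)^(6-j), with u-exponent 1j − 1(6−j) = 2j − 6.
Set 2j − 6 = 4: j = 5.
C(6,5) = 6; 2^5 = 32; 3^1 = 3.
Coefficient = 6 · 32 · 3 = 576.

576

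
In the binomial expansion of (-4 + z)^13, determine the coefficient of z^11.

1248

The general term is C(13,j)·(-4)^j·(z)^(13-j); the z^11 term has j = 2.
C(13,2) = 78.
Coefficient = C(13,2) · (-4)^2 = 78 · 16 = 1248.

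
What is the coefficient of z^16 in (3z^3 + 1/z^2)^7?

General term: C(7,j)·(3z^3)^j·(1/z^2)^(7-j), with z-exponent 3j − 2(7−j) = 5j − 14.
Set 5j − 14 = 16: j = 6.
C(7,6) = 7; 3^6 = 729; 1^1 = 1.
Coefficient = 7 · 729 · 1 = 5103.

5103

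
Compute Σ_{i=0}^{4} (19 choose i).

1 + 19 + 171 + 969 + 3876 = 5036.

5036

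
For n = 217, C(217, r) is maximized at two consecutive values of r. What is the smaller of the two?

For odd n = 217, C(217,r) peaks at r = (n−1)/2 and (n+1)/2; the smaller is 108.

108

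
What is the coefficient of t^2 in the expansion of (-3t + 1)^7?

The general term is C(7,j)·(-3t)^j·(1)^(7-j); the t^2 term has j = 2.
C(7,2) = 21.
Coefficient = C(7,2) · (-3)^2 = 21 · 9 = 189.

189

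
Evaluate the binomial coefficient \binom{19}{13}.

27132

C(19,13) = C(19,6) by symmetry.
C(19,6) = (19·18·17·16·15·14) / 6! = 19535040 / 720 = 27132.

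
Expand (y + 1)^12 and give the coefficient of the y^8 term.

495

The general term is C(12,j)·(y)^j·(1)^(12-j); the y^8 term has j = 8.
C(12,8) = 495.
Coefficient = C(12,8) = 495.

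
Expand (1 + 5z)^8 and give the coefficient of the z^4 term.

The general term is C(8,j)·(1)^j·(5z)^(8-j); the z^4 term has j = 4.
C(8,4) = 70.
Coefficient = C(8,4) · 5^4 = 70 · 625 = 43750.

43750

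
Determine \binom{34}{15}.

1855967520

C(34,15) = (34·33·32·31·30·29·28·27·26·25·24·23·22·21·20) / 15! = 2427001153744527360000 / 1307674368000 = 1855967520.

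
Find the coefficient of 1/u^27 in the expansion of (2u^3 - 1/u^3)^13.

-312

General term: C(13,j)·(2u^3)^j·(-1/u^3)^(13-j), with u-exponent 3j − 3(13−j) = 6j − 39.
Set 6j − 39 = -27: j = 2.
C(13,2) = 78; 2^2 = 4; (-1)^11 = -1.
Coefficient = 78 · 4 · (-1) = -312.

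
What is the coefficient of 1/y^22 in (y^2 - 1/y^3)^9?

9

General term: C(9,j)·(y^2)^j·(-1/y^3)^(9-j), with y-exponent 2j − 3(9−j) = 5j − 27.
Set 5j − 27 = -22: j = 1.
C(9,1) = 9; 1^1 = 1; (-1)^8 = 1.
Coefficient = 9 · 1 · 1 = 9.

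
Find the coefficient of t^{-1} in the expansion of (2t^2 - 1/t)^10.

-960

General term: C(10,j)·(2t^2)^j·(-1/t)^(10-j), with t-exponent 2j − 1(10−j) = 3j − 10.
Set 3j − 10 = -1: j = 3.
C(10,3) = 120; 2^3 = 8; (-1)^7 = -1.
Coefficient = 120 · 8 · (-1) = -960.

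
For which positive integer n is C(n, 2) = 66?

12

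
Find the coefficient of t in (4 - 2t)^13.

-436207616

The general term is C(13,j)·(4)^j·(-2t)^(13-j); the t^1 term has j = 12.
C(13,12) = 13.
Coefficient = C(13,12) · 4^12 · (-2)^1 = 13 · 16777216 · (-2) = -436207616.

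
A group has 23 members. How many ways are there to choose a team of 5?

This is C(23,5) = 33649.

33649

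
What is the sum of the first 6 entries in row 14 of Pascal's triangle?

3473

1 + 14 + 91 + 364 + 1001 + 2002 = 3473.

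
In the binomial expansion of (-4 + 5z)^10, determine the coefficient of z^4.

537600000

The general term is C(10,j)·(-4)^j·(5z)^(10-j); the z^4 term has j = 6.
C(10,6) = 210.
Coefficient = C(10,6) · (-4)^6 · 5^4 = 210 · 4096 · 625 = 537600000.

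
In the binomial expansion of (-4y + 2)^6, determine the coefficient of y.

The general term is C(6,j)·(-4y)^j·(2)^(6-j); the y^1 term has j = 1.
C(6,1) = 6.
Coefficient = C(6,1) · (-4)^1 · 2^5 = 6 · (-4) · 32 = -768.

-768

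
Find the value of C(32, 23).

28048800

C(32,23) = C(32,9) by symmetry.
C(32,9) = (32·31·30·29·28·27·26·25·24) / 9! = 10178348544000 / 362880 = 28048800.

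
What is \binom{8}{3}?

56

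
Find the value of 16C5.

4368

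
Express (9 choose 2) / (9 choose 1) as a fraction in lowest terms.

4

C(n,k+1)/C(n,k) = (n−k)/(k+1) = (9−1)/(1+1) = 8/2 = 4.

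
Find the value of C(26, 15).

7726160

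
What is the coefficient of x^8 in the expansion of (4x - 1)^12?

32440320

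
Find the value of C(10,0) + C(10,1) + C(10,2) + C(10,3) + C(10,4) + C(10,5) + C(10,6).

1 + 10 + 45 + 120 + 210 + 252 + 210 = 848.

848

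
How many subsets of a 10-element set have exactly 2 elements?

45

Choose the 2 positions: C(10,2) = 45.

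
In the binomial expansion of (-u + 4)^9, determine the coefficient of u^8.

The general term is C(9,j)·(-u)^j·(4)^(9-j); the u^8 term has j = 8.
C(9,8) = 9.
Coefficient = C(9,8) · 4^1 = 9 · 4 = 36.

36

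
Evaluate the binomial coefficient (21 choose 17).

5985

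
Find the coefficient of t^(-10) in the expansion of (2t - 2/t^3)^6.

General term: C(6,j)·(2t)^j·(-2/t^3)^(6-j), with t-exponent 1j − 3(6−j) = 4j − 18.
Set 4j − 18 = -10: j = 2.
C(6,2) = 15; 2^2 = 4; (-2)^4 = 16.
Coefficient = 15 · 4 · 16 = 960.

960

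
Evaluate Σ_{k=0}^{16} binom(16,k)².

601080390

By Vandermonde's identity, Σ C(16,k)² = C(32,16) = 601080390.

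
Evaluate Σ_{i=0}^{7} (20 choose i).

1 + 20 + 190 + 1140 + 4845 + 15504 + 38760 + 77520 = 137980.

137980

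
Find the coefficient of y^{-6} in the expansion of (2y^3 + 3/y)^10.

General term: C(10,j)·(2y^3)^j·(3/y)^(10-j), with y-exponent 3j − 1(10−j) = 4j − 10.
Set 4j − 10 = -6: j = 1.
C(10,1) = 10; 2^1 = 2; 3^9 = 19683.
Coefficient = 10 · 2 · 19683 = 393660.

393660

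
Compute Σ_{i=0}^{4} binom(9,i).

256

1 + 9 + 36 + 84 + 126 = 256.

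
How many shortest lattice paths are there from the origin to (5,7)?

Each path is a sequence of 12 steps with 5 rights: C(12,5) = 792.

792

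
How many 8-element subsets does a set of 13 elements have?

1287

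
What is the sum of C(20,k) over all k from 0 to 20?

1048576

Setting x = 1 in (1+x)^20 gives Σ C(20,k) = 2^20 = 1048576.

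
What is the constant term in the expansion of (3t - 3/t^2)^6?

10935

General term: C(6,j)·(3t)^j·(-3/t^2)^(6-j), with t-exponent 1j − 2(6−j) = 3j − 12.
Set 3j − 12 = 0: j = 4.
C(6,4) = 15; 3^4 = 81; (-3)^2 = 9.
Coefficient = 15 · 81 · 9 = 10935.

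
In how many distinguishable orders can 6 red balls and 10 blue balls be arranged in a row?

Choose positions for the red balls: C(16,6) = 8008.

8008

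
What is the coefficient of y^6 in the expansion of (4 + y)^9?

The general term is C(9,j)·(4)^j·(y)^(9-j); the y^6 term has j = 3.
C(9,3) = 84.
Coefficient = C(9,3) · 4^3 = 84 · 64 = 5376.

5376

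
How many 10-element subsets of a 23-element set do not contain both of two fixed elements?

All 10-subsets: C(23,10) = 1144066. Those containing both fixed elements: C(21,8) = 203490.
1144066 − 203490 = 940576.

940576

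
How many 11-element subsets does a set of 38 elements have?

1203322288

C(38,11) = (38·37·36·35·34·33·32·31·30·29·28) / 11! = 48032775105638400 / 39916800 = 1203322288.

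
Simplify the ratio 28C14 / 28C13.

15/14

C(n,k+1)/C(n,k) = (n−k)/(k+1) = (28−13)/(13+1) = 15/14.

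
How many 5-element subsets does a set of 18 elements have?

8568

C(18,5) = (18·17·16·15·14) / 5! = 1028160 / 120 = 8568.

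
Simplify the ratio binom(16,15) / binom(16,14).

C(n,k+1)/C(n,k) = (n−k)/(k+1) = (16−14)/(14+1) = 2/15.

2/15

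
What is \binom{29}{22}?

1560780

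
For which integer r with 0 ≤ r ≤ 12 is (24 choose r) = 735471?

C(24,r) increases on 0 ≤ r ≤ 12. C(24,7) = 346104 and C(24,8) = 735471, so r = 8.

8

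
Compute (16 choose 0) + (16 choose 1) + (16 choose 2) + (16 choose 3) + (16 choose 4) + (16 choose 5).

1 + 16 + 120 + 560 + 1820 + 4368 = 6885.

6885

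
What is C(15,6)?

C(15,6) = (15·14·13·12·11·10) / 6! = 3603600 / 720 = 5005.

5005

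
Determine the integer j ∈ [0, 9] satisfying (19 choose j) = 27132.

C(19,j) increases on 0 ≤ j ≤ 9. C(19,5) = 11628 and C(19,6) = 27132, so j = 6.

6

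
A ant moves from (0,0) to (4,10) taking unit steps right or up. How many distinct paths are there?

Each path is a sequence of 14 steps with 4 rights: C(14,4) = 1001.

1001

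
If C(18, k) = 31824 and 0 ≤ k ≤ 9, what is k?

7

C(18,k) increases on 0 ≤ k ≤ 9. C(18,6) = 18564 and C(18,7) = 31824, so k = 7.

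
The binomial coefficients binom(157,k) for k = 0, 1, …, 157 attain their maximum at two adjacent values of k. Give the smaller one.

For odd n = 157, C(157,k) peaks at k = (n−1)/2 and (n+1)/2; the smaller is 78.

78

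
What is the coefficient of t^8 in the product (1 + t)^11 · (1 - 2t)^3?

33

Coefficient of t^8 = Σ_{j} C(11,j)·1^j·C(3,8-j)·(-2)^(8-j) for j from 5 to 8.
= (-3696) + 5544 + (-1980) + 165 = 33.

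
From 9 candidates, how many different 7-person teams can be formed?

36

This is C(9,7) = 36.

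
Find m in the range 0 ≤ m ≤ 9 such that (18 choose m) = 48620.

9

C(18,m) increases on 0 ≤ m ≤ 9. C(18,8) = 43758 and C(18,9) = 48620, so m = 9.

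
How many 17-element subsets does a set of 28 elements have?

C(28,17) = C(28,11) by symmetry.
C(28,11) = (28·27·26·25·24·23·22·21·20·19·18) / 11! = 857180548224000 / 39916800 = 21474180.

21474180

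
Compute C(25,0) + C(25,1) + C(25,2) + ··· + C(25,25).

33554432

The entries of row 25 sum to 2^25 = 33554432.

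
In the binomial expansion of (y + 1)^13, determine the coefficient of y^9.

715

The general term is C(13,j)·(y)^j·(1)^(13-j); the y^9 term has j = 9.
C(13,9) = 715.
Coefficient = C(13,9) = 715.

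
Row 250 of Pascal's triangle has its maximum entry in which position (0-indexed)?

C(250,k) is maximized at k = 250/2 = 125.

125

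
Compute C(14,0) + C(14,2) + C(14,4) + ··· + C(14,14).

8192

Half of (1+1)^14 + (1−1)^14 gives the even-index sum: 2^13 = 8192.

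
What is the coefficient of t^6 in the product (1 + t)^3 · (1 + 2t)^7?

Coefficient of t^6 = Σ_{j} C(3,j)·1^j·C(7,6-j)·2^(6-j) for j from 0 to 3.
= 448 + 2016 + 1680 + 280 = 4424.

4424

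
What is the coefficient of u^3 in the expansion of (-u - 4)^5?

-160

The general term is C(5,j)·(-u)^j·(-4)^(5-j); the u^3 term has j = 3.
C(5,3) = 10.
Coefficient = C(5,3) · (-1)^3 · (-4)^2 = 10 · (-1) · 16 = -160.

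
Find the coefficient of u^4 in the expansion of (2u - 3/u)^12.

10264320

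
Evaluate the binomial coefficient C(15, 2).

105

C(15,2) = (15·14) / 2! = 210 / 2 = 105.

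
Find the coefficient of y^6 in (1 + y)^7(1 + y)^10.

Coefficient of y^6 = Σ_{j} C(7,j)·C(10,6-j) for j from 0 to 6.
= 210 + 1764 + 4410 + 4200 + 1575 + 210 + 7 = 12376.

12376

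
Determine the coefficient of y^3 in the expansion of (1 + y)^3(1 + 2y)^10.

1561

Coefficient of y^3 = Σ_{j} C(3,j)·1^j·C(10,3-j)·2^(3-j) for j from 0 to 3.
= 960 + 540 + 60 + 1 = 1561.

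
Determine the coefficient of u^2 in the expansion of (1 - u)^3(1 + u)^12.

Coefficient of u^2 = Σ_{j} C(3,j)·(-1)^j·C(12,2-j)·1^(2-j) for j from 0 to 2.
= 66 + (-36) + 3 = 33.

33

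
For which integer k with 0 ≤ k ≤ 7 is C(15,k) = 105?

C(15,k) increases on 0 ≤ k ≤ 7. C(15,1) = 15 and C(15,2) = 105, so k = 2.

2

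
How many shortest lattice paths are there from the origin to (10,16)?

5311735

Each path is a sequence of 26 steps with 10 rights: C(26,10) = 5311735.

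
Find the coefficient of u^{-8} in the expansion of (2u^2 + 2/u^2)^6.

General term: C(6,j)·(2u^2)^j·(2/u^2)^(6-j), with u-exponent 2j − 2(6−j) = 4j − 12.
Set 4j − 12 = -8: j = 1.
C(6,1) = 6; 2^1 = 2; 2^5 = 32.
Coefficient = 6 · 2 · 32 = 384.

384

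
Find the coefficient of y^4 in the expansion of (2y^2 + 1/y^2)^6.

240

General term: C(6,j)·(2y^2)^j·(1/y^2)^(6-j), with y-exponent 2j − 2(6−j) = 4j − 12.
Set 4j − 12 = 4: j = 4.
C(6,4) = 15; 2^4 = 16; 1^2 = 1.
Coefficient = 15 · 16 · 1 = 240.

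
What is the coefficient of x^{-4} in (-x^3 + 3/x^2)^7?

General term: C(7,j)·(-x^3)^j·(3/x^2)^(7-j), with x-exponent 3j − 2(7−j) = 5j − 14.
Set 5j − 14 = -4: j = 2.
C(7,2) = 21; (-1)^2 = 1; 3^5 = 243.
Coefficient = 21 · 1 · 243 = 5103.

5103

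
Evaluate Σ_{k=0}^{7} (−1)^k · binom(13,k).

-792

The partial alternating sum Σ_{k=0}^{7} (−1)^k C(13,k) = (−1)^7 C(12,7) = -792.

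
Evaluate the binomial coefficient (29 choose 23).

475020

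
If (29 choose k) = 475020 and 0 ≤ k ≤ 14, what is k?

C(29,k) increases on 0 ≤ k ≤ 14. C(29,5) = 118755 and C(29,6) = 475020, so k = 6.

6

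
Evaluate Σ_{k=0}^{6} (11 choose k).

1486

1 + 11 + 55 + 165 + 330 + 462 + 462 = 1486.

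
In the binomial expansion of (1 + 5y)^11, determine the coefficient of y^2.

The general term is C(11,j)·(1)^j·(5y)^(11-j); the y^2 term has j = 9.
C(11,9) = 55.
Coefficient = C(11,9) · 5^2 = 55 · 25 = 1375.

1375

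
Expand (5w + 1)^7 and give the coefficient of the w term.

35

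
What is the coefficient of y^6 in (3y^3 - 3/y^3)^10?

General term: C(10,j)·(3y^3)^j·(-3/y^3)^(10-j), with y-exponent 3j − 3(10−j) = 6j − 30.
Set 6j − 30 = 6: j = 6.
C(10,6) = 210; 3^6 = 729; (-3)^4 = 81.
Coefficient = 210 · 729 · 81 = 12400290.

12400290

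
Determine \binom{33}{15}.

C(33,15) = (33·32·31·30·29·28·27·26·25·24·23·22·21·20·19) / 15! = 1356265350621941760000 / 1307674368000 = 1037158320.

1037158320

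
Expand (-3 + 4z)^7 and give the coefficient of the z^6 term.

The general term is C(7,j)·(-3)^j·(4z)^(7-j); the z^6 term has j = 1.
C(7,1) = 7.
Coefficient = C(7,1) · (-3)^1 · 4^6 = 7 · (-3) · 4096 = -86016.

-86016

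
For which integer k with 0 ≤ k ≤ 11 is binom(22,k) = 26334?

C(22,k) increases on 0 ≤ k ≤ 11. C(22,4) = 7315 and C(22,5) = 26334, so k = 5.

5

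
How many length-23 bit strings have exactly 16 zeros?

Choose the 16 positions: C(23,16) = 245157.

245157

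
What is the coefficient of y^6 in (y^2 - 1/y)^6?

General term: C(6,j)·(y^2)^j·(-1/y)^(6-j), with y-exponent 2j − 1(6−j) = 3j − 6.
Set 3j − 6 = 6: j = 4.
C(6,4) = 15; 1^4 = 1; (-1)^2 = 1.
Coefficient = 15 · 1 · 1 = 15.

15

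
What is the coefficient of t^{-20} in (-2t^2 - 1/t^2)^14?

364

General term: C(14,j)·(-2t^2)^j·(-1/t^2)^(14-j), with t-exponent 2j − 2(14−j) = 4j − 28.
Set 4j − 28 = -20: j = 2.
C(14,2) = 91; (-2)^2 = 4; (-1)^12 = 1.
Coefficient = 91 · 4 · 1 = 364.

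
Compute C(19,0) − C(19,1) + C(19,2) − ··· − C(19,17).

-18

The partial alternating sum Σ_{k=0}^{17} (−1)^k C(19,k) = (−1)^17 C(18,17) = -18.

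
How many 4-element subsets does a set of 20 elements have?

4845

C(20,4) = (20·19·18·17) / 4! = 116280 / 24 = 4845.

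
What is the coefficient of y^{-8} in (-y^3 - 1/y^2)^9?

General term: C(9,j)·(-y^3)^j·(-1/y^2)^(9-j), with y-exponent 3j − 2(9−j) = 5j − 18.
Set 5j − 18 = -8: j = 2.
C(9,2) = 36; (-1)^2 = 1; (-1)^7 = -1.
Coefficient = 36 · 1 · (-1) = -36.

-36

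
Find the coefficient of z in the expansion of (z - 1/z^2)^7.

21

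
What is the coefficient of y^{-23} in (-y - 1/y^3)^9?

-9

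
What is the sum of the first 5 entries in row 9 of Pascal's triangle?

1 + 9 + 36 + 84 + 126 = 256.

256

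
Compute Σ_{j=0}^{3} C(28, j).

1 + 28 + 378 + 3276 = 3683.

3683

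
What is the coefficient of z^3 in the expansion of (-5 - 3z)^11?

-1740234375

The general term is C(11,j)·(-5)^j·(-3z)^(11-j); the z^3 term has j = 8.
C(11,8) = 165.
Coefficient = C(11,8) · (-5)^8 · (-3)^3 = 165 · 390625 · (-27) = -1740234375.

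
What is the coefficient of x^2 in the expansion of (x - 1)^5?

-10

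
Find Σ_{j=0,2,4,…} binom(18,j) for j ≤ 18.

Half of (1+1)^18 + (1−1)^18 gives the even-index sum: 2^17 = 131072.

131072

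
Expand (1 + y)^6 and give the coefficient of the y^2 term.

15

The general term is C(6,j)·(1)^j·(y)^(6-j); the y^2 term has j = 4.
C(6,4) = 15.
Coefficient = C(6,4) = 15.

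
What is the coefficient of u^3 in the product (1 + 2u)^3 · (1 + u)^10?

Coefficient of u^3 = Σ_{j} C(3,j)·2^j·C(10,3-j)·1^(3-j) for j from 0 to 3.
= 120 + 270 + 120 + 8 = 518.

518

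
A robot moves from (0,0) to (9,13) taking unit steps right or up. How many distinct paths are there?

497420

Each path is a sequence of 22 steps with 9 rights: C(22,9) = 497420.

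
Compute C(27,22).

80730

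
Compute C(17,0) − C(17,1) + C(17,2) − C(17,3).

The partial alternating sum Σ_{k=0}^{3} (−1)^k C(17,k) = (−1)^3 C(16,3) = -560.

-560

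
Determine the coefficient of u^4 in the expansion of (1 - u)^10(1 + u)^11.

45

Coefficient of u^4 = Σ_{j} C(10,j)·(-1)^j·C(11,4-j)·1^(4-j) for j from 0 to 4.
= 330 + (-1650) + 2475 + (-1320) + 210 = 45.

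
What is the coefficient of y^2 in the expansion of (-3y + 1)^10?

The general term is C(10,j)·(-3y)^j·(1)^(10-j); the y^2 term has j = 2.
C(10,2) = 45.
Coefficient = C(10,2) · (-3)^2 = 45 · 9 = 405.

405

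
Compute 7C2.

21

C(7,2) = (7·6) / 2! = 42 / 2 = 21.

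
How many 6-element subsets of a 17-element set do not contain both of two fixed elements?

11011

All 6-subsets: C(17,6) = 12376. Those containing both fixed elements: C(15,4) = 1365.
12376 − 1365 = 11011.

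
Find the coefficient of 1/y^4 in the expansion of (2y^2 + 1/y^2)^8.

General term: C(8,j)·(2y^2)^j·(1/y^2)^(8-j), with y-exponent 2j − 2(8−j) = 4j − 16.
Set 4j − 16 = -4: j = 3.
C(8,3) = 56; 2^3 = 8; 1^5 = 1.
Coefficient = 56 · 8 · 1 = 448.

448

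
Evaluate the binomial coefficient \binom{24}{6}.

C(24,6) = (24·23·22·21·20·19) / 6! = 96909120 / 720 = 134596.

134596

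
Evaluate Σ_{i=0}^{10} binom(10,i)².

184756

Σ C(10,i)² is the coefficient of x^10 in (1+x)^10(1+x)^10 = (1+x)^20, i.e. C(20,10) = 184756.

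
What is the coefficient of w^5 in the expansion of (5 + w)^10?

The general term is C(10,j)·(5)^j·(w)^(10-j); the w^5 term has j = 5.
C(10,5) = 252.
Coefficient = C(10,5) · 5^5 = 252 · 3125 = 787500.

787500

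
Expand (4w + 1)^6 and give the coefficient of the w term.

24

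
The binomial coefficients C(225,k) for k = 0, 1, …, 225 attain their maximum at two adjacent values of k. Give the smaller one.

112

For odd n = 225, C(225,k) peaks at k = (n−1)/2 and (n+1)/2; the smaller is 112.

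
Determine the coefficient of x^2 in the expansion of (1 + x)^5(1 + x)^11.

Coefficient of x^2 = Σ_{j} C(5,j)·C(11,2-j) for j from 0 to 2.
= 55 + 55 + 10 = 120.

120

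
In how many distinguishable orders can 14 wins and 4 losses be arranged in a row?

3060

Choose positions for the wins: C(18,14) = 3060.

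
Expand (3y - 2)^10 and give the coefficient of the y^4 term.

The general term is C(10,j)·(3y)^j·(-2)^(10-j); the y^4 term has j = 4.
C(10,4) = 210.
Coefficient = C(10,4) · 3^4 · (-2)^6 = 210 · 81 · 64 = 1088640.

1088640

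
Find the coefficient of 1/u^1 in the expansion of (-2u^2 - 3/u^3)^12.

General term: C(12,j)·(-2u^2)^j·(-3/u^3)^(12-j), with u-exponent 2j − 3(12−j) = 5j − 36.
Set 5j − 36 = -1: j = 7.
C(12,7) = 792; (-2)^7 = -128; (-3)^5 = -243.
Coefficient = 792 · (-128) · (-243) = 24634368.

24634368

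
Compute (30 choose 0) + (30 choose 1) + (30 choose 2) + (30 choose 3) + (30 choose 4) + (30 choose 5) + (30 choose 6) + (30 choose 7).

1 + 30 + 435 + 4060 + 27405 + 142506 + 593775 + 2035800 = 2804012.

2804012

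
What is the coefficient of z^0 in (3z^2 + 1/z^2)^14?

7505784

General term: C(14,j)·(3z^2)^j·(1/z^2)^(14-j), with z-exponent 2j − 2(14−j) = 4j − 28.
Set 4j − 28 = 0: j = 7.
C(14,7) = 3432; 3^7 = 2187; 1^7 = 1.
Coefficient = 3432 · 2187 · 1 = 7505784.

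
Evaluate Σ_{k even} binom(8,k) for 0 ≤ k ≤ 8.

Half of (1+1)^8 + (1−1)^8 gives the even-index sum: 2^7 = 128.

128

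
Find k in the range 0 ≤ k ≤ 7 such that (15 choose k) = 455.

C(15,k) increases on 0 ≤ k ≤ 7. C(15,2) = 105 and C(15,3) = 455, so k = 3.

3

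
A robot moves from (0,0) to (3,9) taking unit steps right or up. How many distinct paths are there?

220

Each path is a sequence of 12 steps with 3 rights: C(12,3) = 220.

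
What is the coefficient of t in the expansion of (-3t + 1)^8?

-24

The general term is C(8,j)·(-3t)^j·(1)^(8-j); the t^1 term has j = 1.
C(8,1) = 8.
Coefficient = C(8,1) · (-3)^1 = 8 · (-3) = -24.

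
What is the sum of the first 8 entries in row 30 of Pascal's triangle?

2804012

1 + 30 + 435 + 4060 + 27405 + 142506 + 593775 + 2035800 = 2804012.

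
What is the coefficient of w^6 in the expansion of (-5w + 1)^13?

The general term is C(13,j)·(-5w)^j·(1)^(13-j); the w^6 term has j = 6.
C(13,6) = 1716.
Coefficient = C(13,6) · (-5)^6 = 1716 · 15625 = 26812500.

26812500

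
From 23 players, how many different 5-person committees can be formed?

This is C(23,5) = 33649.

33649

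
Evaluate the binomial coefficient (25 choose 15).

C(25,15) = C(25,10) by symmetry.
C(25,10) = (25·24·23·22·21·20·19·18·17·16) / 10! = 11861676288000 / 3628800 = 3268760.

3268760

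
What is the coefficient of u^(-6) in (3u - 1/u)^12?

-5940

General term: C(12,j)·(3u)^j·(-1/u)^(12-j), with u-exponent 1j − 1(12−j) = 2j − 12.
Set 2j − 12 = -6: j = 3.
C(12,3) = 220; 3^3 = 27; (-1)^9 = -1.
Coefficient = 220 · 27 · (-1) = -5940.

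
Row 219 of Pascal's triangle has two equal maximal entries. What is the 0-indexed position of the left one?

109

For odd n = 219, C(219,i) peaks at i = (n−1)/2 and (n+1)/2; the lower is 109.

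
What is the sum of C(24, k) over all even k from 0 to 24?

8388608

Even-k terms of row 24 sum to 2^23 = 8388608.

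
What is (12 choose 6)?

924

C(12,6) = (12·11·10·9·8·7) / 6! = 665280 / 720 = 924.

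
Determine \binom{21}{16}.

20349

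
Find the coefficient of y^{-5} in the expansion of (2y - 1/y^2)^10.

-8064

General term: C(10,j)·(2y)^j·(-1/y^2)^(10-j), with y-exponent 1j − 2(10−j) = 3j − 20.
Set 3j − 20 = -5: j = 5.
C(10,5) = 252; 2^5 = 32; (-1)^5 = -1.
Coefficient = 252 · 32 · (-1) = -8064.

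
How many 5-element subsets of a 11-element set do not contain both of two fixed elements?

378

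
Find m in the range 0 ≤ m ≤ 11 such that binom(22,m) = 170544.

7

C(22,m) increases on 0 ≤ m ≤ 11. C(22,6) = 74613 and C(22,7) = 170544, so m = 7.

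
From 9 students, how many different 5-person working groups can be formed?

126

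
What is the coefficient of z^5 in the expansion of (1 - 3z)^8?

-13608

The general term is C(8,j)·(1)^j·(-3z)^(8-j); the z^5 term has j = 3.
C(8,3) = 56.
Coefficient = C(8,3) · (-3)^5 = 56 · (-243) = -13608.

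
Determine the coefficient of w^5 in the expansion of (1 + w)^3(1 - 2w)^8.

336

Coefficient of w^5 = Σ_{j} C(3,j)·1^j·C(8,5-j)·(-2)^(5-j) for j from 0 to 3.
= (-1792) + 3360 + (-1344) + 112 = 336.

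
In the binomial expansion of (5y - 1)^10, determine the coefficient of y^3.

-15000

The general term is C(10,j)·(5y)^j·(-1)^(10-j); the y^3 term has j = 3.
C(10,3) = 120.
Coefficient = C(10,3) · 5^3 · (-1)^7 = 120 · 125 · (-1) = -15000.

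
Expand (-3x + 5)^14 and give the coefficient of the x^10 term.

The general term is C(14,j)·(-3x)^j·(5)^(14-j); the x^10 term has j = 10.
C(14,10) = 1001.
Coefficient = C(14,10) · (-3)^10 · 5^4 = 1001 · 59049 · 625 = 36942530625.

36942530625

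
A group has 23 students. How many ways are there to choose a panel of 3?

This is C(23,3) = 1771.

1771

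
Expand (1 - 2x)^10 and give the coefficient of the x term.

-20

The general term is C(10,j)·(1)^j·(-2x)^(10-j); the x^1 term has j = 9.
C(10,9) = 10.
Coefficient = C(10,9) · (-2)^1 = 10 · (-2) = -20.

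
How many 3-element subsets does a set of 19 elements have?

C(19,3) = (19·18·17) / 3! = 5814 / 6 = 969.

969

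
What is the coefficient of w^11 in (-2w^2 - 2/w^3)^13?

General term: C(13,j)·(-2w^2)^j·(-2/w^3)^(13-j), with w-exponent 2j − 3(13−j) = 5j − 39.
Set 5j − 39 = 11: j = 10.
C(13,10) = 286; (-2)^10 = 1024; (-2)^3 = -8.
Coefficient = 286 · 1024 · (-8) = -2342912.

-2342912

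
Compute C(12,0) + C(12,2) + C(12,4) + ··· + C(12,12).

Half of (1+1)^12 + (1−1)^12 gives the even-index sum: 2^11 = 2048.

2048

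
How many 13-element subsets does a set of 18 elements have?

C(18,13) = C(18,5) by symmetry.
C(18,5) = (18·17·16·15·14) / 5! = 1028160 / 120 = 8568.

8568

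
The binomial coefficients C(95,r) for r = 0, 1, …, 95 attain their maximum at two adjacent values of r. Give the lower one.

For odd n = 95, C(95,r) peaks at r = (n−1)/2 and (n+1)/2; the lower is 47.

47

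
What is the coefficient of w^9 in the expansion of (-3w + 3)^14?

-9575503938

The general term is C(14,j)·(-3w)^j·(3)^(14-j); the w^9 term has j = 9.
C(14,9) = 2002.
Coefficient = C(14,9) · (-3)^9 · 3^5 = 2002 · (-19683) · 243 = -9575503938.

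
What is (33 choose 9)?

C(33,9) = (33·32·31·30·29·28·27·26·25) / 9! = 13995229248000 / 362880 = 38567100.

38567100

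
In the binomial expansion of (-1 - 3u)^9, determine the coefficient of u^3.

The general term is C(9,j)·(-1)^j·(-3u)^(9-j); the u^3 term has j = 6.
C(9,6) = 84.
Coefficient = C(9,6) · (-3)^3 = 84 · (-27) = -2268.

-2268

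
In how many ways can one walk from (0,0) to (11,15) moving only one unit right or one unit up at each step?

Each path is a sequence of 26 steps with 11 rights: C(26,11) = 7726160.

7726160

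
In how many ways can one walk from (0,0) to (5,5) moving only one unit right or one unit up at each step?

252

Each path is a sequence of 10 steps with 5 rights: C(10,5) = 252.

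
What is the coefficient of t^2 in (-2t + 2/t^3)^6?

-384

General term: C(6,j)·(-2t)^j·(2/t^3)^(6-j), with t-exponent 1j − 3(6−j) = 4j − 18.
Set 4j − 18 = 2: j = 5.
C(6,5) = 6; (-2)^5 = -32; 2^1 = 2.
Coefficient = 6 · (-32) · 2 = -384.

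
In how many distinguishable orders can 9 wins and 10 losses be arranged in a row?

92378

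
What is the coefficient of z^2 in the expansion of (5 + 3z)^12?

The general term is C(12,j)·(5)^j·(3z)^(12-j); the z^2 term has j = 10.
C(12,10) = 66.
Coefficient = C(12,10) · 5^10 · 3^2 = 66 · 9765625 · 9 = 5800781250.

5800781250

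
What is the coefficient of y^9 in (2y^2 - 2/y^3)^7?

-896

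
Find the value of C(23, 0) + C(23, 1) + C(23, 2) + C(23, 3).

1 + 23 + 253 + 1771 = 2048.

2048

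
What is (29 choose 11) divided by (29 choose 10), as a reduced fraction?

19/11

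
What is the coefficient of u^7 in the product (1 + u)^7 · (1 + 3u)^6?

100108

Coefficient of u^7 = Σ_{j} C(7,j)·1^j·C(6,7-j)·3^(7-j) for j from 1 to 7.
= 5103 + 30618 + 42525 + 18900 + 2835 + 126 + 1 = 100108.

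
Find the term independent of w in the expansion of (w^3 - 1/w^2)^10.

210

General term: C(10,j)·(w^3)^j·(-1/w^2)^(10-j), with w-exponent 3j − 2(10−j) = 5j − 20.
Set 5j − 20 = 0: j = 4.
C(10,4) = 210; 1^4 = 1; (-1)^6 = 1.
Coefficient = 210 · 1 · 1 = 210.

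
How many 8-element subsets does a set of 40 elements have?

76904685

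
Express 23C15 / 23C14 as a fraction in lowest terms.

C(n,k+1)/C(n,k) = (n−k)/(k+1) = (23−14)/(14+1) = 9/15 = 3/5.

3/5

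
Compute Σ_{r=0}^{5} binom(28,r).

122438

1 + 28 + 378 + 3276 + 20475 + 98280 = 122438.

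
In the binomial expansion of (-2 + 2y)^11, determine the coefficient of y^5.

The general term is C(11,j)·(-2)^j·(2y)^(11-j); the y^5 term has j = 6.
C(11,6) = 462.
Coefficient = C(11,6) · (-2)^6 · 2^5 = 462 · 64 · 32 = 946176.

946176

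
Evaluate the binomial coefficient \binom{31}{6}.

736281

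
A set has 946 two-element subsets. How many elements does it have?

n(n−1)/2 = 946 ⇒ n(n−1) = 1892. Since 44·43 = 1892, n = 44.

44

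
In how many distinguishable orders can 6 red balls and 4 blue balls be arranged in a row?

210

Choose positions for the red balls: C(10,6) = 210.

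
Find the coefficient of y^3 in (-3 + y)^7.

2835

The general term is C(7,j)·(-3)^j·(y)^(7-j); the y^3 term has j = 4.
C(7,4) = 35.
Coefficient = C(7,4) · (-3)^4 = 35 · 81 = 2835.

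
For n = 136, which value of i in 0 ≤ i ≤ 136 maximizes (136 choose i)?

68

C(136,i) is maximized at i = 136/2 = 68.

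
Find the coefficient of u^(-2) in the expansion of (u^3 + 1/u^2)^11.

330

General term: C(11,j)·(u^3)^j·(1/u^2)^(11-j), with u-exponent 3j − 2(11−j) = 5j − 22.
Set 5j − 22 = -2: j = 4.
C(11,4) = 330; 1^4 = 1; 1^7 = 1.
Coefficient = 330 · 1 · 1 = 330.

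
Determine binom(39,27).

3910797436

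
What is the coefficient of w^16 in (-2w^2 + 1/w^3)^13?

-159744

General term: C(13,j)·(-2w^2)^j·(1/w^3)^(13-j), with w-exponent 2j − 3(13−j) = 5j − 39.
Set 5j − 39 = 16: j = 11.
C(13,11) = 78; (-2)^11 = -2048; 1^2 = 1.
Coefficient = 78 · (-2048) · 1 = -159744.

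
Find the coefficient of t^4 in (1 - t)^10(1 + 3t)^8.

-780

Coefficient of t^4 = Σ_{j} C(10,j)·(-1)^j·C(8,4-j)·3^(4-j) for j from 0 to 4.
= 5670 + (-15120) + 11340 + (-2880) + 210 = -780.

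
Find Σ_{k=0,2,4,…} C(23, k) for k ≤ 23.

4194304

Even-k terms of row 23 sum to 2^22 = 4194304.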